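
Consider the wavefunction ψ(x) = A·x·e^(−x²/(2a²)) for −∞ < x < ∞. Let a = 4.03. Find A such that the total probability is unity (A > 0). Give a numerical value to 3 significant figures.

A ≈ 0.131

We need A² ∫|f|² dx = 1, taking the integral from −∞ to ∞.
∫|ψ|² dx = A²·(√(π)·a^3/2).
With a = 4.03: A² = 0.01724 and A = 0.1313.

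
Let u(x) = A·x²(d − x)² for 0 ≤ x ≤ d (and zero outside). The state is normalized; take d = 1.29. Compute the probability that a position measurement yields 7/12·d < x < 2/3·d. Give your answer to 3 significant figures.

P ≈ 0.157

The probability is P = ∫ |u|² dx over [7/12·d, 2/3·d].
The normalization integral ∫|u|²dx over the whole domain equals d^9/630·A², and A² cancels in the ratio.
In terms of t = x/d (A² and the length scale cancel between numerator and denominator), P = [∫_{7/12}^{2/3} t^4·(1 - t)^4 dt] / [∫_{0}^{1} t^4·(1 - t)^4 dt].
Using ∫ t^4·(1 - t)^4 dt = t^5·(70·t^4 - 315·t^3 + 540·t^2 - 420·t + 126)/630, the numerator is ≈ 0.00024997 and the denominator is 1/630.
The result is P = 0.1575.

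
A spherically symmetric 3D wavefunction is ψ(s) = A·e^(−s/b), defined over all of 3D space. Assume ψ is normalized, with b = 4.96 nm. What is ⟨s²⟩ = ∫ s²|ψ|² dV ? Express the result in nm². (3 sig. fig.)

⟨s²⟩ = ∫ s^2 |ψ|² 4πs² ds over the full domain.
With ∫₀^∞ s^4 e^(−αs) ds = 4!/α^5, since the A² factors cancel between numerator and denominator, ⟨s²⟩ = 3·b^2.
With b = 4.96, ⟨s^2⟩ = 73.80.

⟨s^2⟩ ≈ 73.8 nm^2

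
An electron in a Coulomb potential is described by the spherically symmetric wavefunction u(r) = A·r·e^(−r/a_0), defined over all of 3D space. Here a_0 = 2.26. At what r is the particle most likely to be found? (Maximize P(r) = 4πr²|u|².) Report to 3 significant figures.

r ≈ 4.52

The maximum of P(r) = 4πr²|u|² occurs where its derivative vanishes.
Solving yields r = 2·a_0.
With a_0 = 2.26, the most probable radial distance is 4.520.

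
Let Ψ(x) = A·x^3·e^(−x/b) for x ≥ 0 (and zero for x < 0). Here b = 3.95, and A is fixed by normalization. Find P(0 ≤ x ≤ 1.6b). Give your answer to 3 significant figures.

P ≈ 0.0446

|Ψ|² is the probability density, so P = ∫_{0}^{1.6b} |Ψ|² dx.
With A² fixed by ∫|Ψ|² = 1, i.e. A² = (45·b^7/8)^(−1), substitute and integrate.
Let u = x/b; then A² and the length scale cancel, so P = ∫_{0}^{1.6} u^6·e^(-2·u) du ÷ ∫_{0}^{∞} u^6·e^(-2·u) du.
Using ∫ u^6·e^(-2·u) du = -(4·u^6 + 12·u^5 + 30·u^4 + 60·u^3 + 90·u^2 + 90·u + 45)·e^(-2·u)/8, the numerator is ≈ 0.25098 and the denominator is 45/8.
Taking the ratio, P = 0.04462.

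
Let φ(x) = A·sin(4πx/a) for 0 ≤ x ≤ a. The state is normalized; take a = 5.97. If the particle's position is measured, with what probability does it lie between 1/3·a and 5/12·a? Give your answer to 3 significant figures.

P ≈ 0.152

P = ∫_{1/3·a}^{5/12·a} |φ(x)|² dx.
Since A² = 1/(a/2), this is the region integral divided by the full normalization integral.
In terms of u = x/a (A² and the length scale cancel between numerator and denominator), P = [∫_{1/3}^{5/12} sin(4·π·u)^2 du] / [∫_{0}^{1} sin(4·π·u)^2 du].
Using ∫ sin(4·π·u)^2 du = u/2 - sin(4·π·u)·cos(4·π·u)/(8·π), the numerator is √(3)/(16·π) + 1/24 and the denominator is 1/2.
The result is P = (√(3)/8 + π/12)/π.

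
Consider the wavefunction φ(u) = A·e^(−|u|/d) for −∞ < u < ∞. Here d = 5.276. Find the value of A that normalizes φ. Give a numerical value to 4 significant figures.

A ≈ 0.4354

The normalization condition is ∫|φ|² du = 1 from −∞ to ∞.
Carrying out the integral gives A² · d.
So A² = (d)^(−1).
With d = 5.276: A² = 0.18954 and A = 0.43536.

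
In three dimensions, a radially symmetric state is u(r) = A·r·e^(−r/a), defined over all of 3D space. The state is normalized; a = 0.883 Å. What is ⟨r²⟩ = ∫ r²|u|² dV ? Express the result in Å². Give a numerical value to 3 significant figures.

⟨r^2⟩ ≈ 5.85 Å^2

⟨r²⟩ = ∫ r^2 |u|² 4πr² dr over the full domain.
With ∫₀^∞ r^6 e^(−αr) dr = 6!/α^7, since the A² factors cancel between numerator and denominator, ⟨r²⟩ = 15·a^2/2.
With a = 0.883, ⟨r^2⟩ = 5.848.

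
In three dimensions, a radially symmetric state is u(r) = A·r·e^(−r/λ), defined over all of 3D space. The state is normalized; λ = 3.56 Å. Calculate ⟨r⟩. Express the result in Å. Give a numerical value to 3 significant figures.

By definition ⟨r⟩ = ∫ r |u(r)|² 4πr² dr.
With ∫₀^∞ r^5 e^(−αr) dr = 5!/α^6, the ratio of the moment integral to the normalization integral gives ⟨r⟩ = 5·λ/2.
With λ = 3.56, ⟨r⟩ = 8.900.

⟨r⟩ ≈ 8.90 Å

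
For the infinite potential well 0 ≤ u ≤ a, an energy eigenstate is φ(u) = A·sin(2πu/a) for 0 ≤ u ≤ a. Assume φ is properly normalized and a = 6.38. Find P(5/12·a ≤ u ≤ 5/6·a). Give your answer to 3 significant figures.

P ≈ 0.417

|φ|² is the probability density, so P = ∫_{5/12·a}^{5/6·a} |φ|² du.
With A² fixed by ∫|φ|² = 1, i.e. A² = (a/2)^(−1), substitute and integrate.
In terms of t = u/a (A² and the length scale cancel between numerator and denominator), P = [∫_{5/12}^{5/6} sin(2·π·t)^2 dt] / [∫_{0}^{1} sin(2·π·t)^2 dt].
An antiderivative of sin(2·π·t)^2 is t/2 - sin(4·π·t)/(8·π); evaluating from 5/12 to 5/6 gives 5/24, while the full integral is 1/2.
Taking the ratio, P = 5/12.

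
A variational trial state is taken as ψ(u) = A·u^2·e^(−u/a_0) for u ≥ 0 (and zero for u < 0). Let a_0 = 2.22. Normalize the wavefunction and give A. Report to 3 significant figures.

Normalization requires ∫|ψ|² du = 1, integrated from 0 to ∞.
With ∫₀^∞ u^4 e^(−αu) du = 4!/α^5, the integral (without the A² prefactor) comes out to 3·a_0^5/4.
Substituting a_0 = 2.22 gives A² = 0.02473, so A = 0.1572.

A ≈ 0.157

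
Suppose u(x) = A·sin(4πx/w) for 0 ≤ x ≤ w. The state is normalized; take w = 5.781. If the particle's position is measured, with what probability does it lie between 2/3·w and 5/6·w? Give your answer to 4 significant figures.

P ≈ 0.09775

|u|² is the probability density, so P = ∫_{2/3·w}^{5/6·w} |u|² dx.
The normalization integral ∫|u|²dx over the whole domain equals w/2·A², and A² cancels in the ratio.
Let t = x/w; then A² and the length scale cancel, so P = ∫_{2/3}^{5/6} sin(4·π·t)^2 dt ÷ ∫_{0}^{1} sin(4·π·t)^2 dt.
Using ∫ sin(4·π·t)^2 dt = t/2 - sin(4·π·t)·cos(4·π·t)/(8·π), the numerator is -√(3)/(16·π) + 1/12 and the denominator is 1/2.
The result is P = (-√(3)/8 + π/6)/π.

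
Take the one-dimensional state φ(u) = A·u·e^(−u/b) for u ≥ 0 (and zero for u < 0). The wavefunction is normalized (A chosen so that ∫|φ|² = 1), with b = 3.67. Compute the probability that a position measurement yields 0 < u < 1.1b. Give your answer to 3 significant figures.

P ≈ 0.377

|φ|² is the probability density, so P = ∫_{0}^{1.1b} |φ|² du.
The normalization integral ∫|φ|²du over the whole domain equals b^3/4·A², and A² cancels in the ratio.
Let t = u/b; then A² and the length scale cancel, so P = ∫_{0}^{1.1} t^2·e^(-2·t) dt ÷ ∫_{0}^{∞} t^2·e^(-2·t) dt.
With ∫ t^2·e^(-2·t) dt = -(2·t^2 + 2·t + 1)·e^(-2·t)/4 + C, the region integral is 1/4 - 281·e^(-11/5)/200 and the full one is 1/4.
This works out to P = 0.3773.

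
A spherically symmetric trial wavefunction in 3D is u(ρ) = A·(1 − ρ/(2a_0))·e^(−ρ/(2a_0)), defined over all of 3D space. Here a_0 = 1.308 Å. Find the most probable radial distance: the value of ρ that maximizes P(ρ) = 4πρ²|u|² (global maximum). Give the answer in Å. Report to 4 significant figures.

Set d/dρ [P(ρ) = 4πρ²|u|²] = 0 and solve for ρ > 0.
Solving yields ρ = a_0·(√(5) + 3).
With a_0 = 1.308, the most probable radial distance is 6.8488 Å.

ρ ≈ 6.849 Å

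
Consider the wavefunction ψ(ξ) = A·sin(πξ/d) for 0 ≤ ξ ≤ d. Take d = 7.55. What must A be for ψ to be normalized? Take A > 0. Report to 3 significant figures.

A ≈ 0.515

Require ∫ |ψ|² dξ = 1 over the whole domain.
Using sin²θ = (1 − cos 2θ)/2, ∫|ψ|² dξ = A²·(d/2).
Setting this equal to 1 gives A² = 1/(d/2).
Plugging in d = 7.55 yields A = 0.5147.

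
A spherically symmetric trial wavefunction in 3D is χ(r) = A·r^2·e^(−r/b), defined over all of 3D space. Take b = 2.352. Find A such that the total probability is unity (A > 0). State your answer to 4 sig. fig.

Normalization requires ∫|χ|² 4πr² dr = 1, integrated from 0 to ∞.
Recall ∫₀^∞ r^m e^(−r/β) dr = m!·β^(m+1), the integral (without the A² prefactor) comes out to 45·π·b^7/2.
Setting this equal to 1 gives A² = 1/(45·π·b^7/2).
Substituting b = 2.352 gives A² = 0.000035531, so A = 0.0059608.

A ≈ 0.005961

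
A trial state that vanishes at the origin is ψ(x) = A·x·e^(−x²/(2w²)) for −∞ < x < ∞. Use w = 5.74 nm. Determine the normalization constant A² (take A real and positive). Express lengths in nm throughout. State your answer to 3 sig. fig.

A^2 ≈ 0.00597 nm^(-3)

Require ∫ |ψ|² dx = 1 over the whole domain.
The integral (without the A² prefactor) comes out to √(π)·w^3/2.
Setting this equal to 1 gives A² = 1/(√(π)·w^3/2).
Plugging in w = 5.74 yields A = 0.07724.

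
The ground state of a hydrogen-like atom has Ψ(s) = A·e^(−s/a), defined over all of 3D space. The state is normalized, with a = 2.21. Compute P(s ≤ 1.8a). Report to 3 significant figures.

Integrate the radial probability density 4πs²|Ψ|² over s ≤ 1.8a.
The full normalization integral is A²·[π·a^3] = 1, fixing A².
Substituting u = s/a, A², 4π and the length scale all cancel in the ratio: P = ∫_{0}^{1.8} u^2·e^(-2·u) du / ∫_{0}^{∞} u^2·e^(-2·u) du.
Using ∫ u^2·e^(-2·u) du = -(2·u^2 + 2·u + 1)·e^(-2·u)/4, the numerator is 1/4 - 277·e^(-18/5)/100 and the denominator is 1/4.
This evaluates to P = 0.6973.

P ≈ 0.697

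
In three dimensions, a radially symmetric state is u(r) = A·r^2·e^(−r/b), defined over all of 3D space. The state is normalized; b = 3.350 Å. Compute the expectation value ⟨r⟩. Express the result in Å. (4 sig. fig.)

⟨r⟩ = ∫ r |u|² 4πr² dr over the full domain.
Recall ∫₀^∞ r^m e^(−r/β) dr = m!·β^(m+1), evaluating both integrals, ⟨r⟩ = 7·b/2.
Putting b = 3.350 gives 11.725.

⟨r⟩ ≈ 11.73 Å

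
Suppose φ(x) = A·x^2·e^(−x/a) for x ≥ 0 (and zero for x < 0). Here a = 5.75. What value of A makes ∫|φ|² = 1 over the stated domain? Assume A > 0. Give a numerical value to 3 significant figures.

We need A² ∫|f|² dx = 1, taking the integral from 0 to ∞.
The integral (without the A² prefactor) comes out to 3·a^5/4.
Hence A² = 1/[3·a^5/4].
Plugging in a = 5.75 yields A = 0.01456.

A ≈ 0.0146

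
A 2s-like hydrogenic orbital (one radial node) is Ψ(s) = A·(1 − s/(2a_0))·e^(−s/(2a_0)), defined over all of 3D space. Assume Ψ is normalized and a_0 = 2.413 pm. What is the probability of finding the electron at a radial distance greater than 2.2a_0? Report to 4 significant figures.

With dV = 4πs²ds, the probability is ∫|Ψ|² dV over s > 2.2a_0.
The full normalization integral is A²·[8·π·a_0^3] = 1, fixing A².
Substituting u = s/a_0, A², 4π and the length scale all cancel in the ratio: P = ∫_{2.2}^{∞} u^2·(1 - u/2)^2·e^(-u) du / ∫_{0}^{∞} u^2·(1 - u/2)^2·e^(-u) du.
An antiderivative of u^2·(1 - u/2)^2·e^(-u) is -(u^4/4 + u^2 + 2·u + 2)·e^(-u); evaluating from 2.2 to ∞ gives ≈ 1.89434, while the full integral is 2.
Taking the ratio yields P = 0.94717.

P ≈ 0.9472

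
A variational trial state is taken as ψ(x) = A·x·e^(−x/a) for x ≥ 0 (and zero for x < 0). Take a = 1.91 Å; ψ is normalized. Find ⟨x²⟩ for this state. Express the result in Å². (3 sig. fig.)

By definition ⟨x²⟩ = ∫ x^2 |ψ(x)|² dx.
Since the A² factors cancel between numerator and denominator, ⟨x²⟩ = 3·a^2.
Putting a = 1.91 gives 10.94.

⟨x^2⟩ ≈ 10.9 Å^2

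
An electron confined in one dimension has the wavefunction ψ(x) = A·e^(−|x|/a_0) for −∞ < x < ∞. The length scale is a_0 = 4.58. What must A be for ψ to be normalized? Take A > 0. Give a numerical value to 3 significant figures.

We need A² ∫|f|² dx = 1, taking the integral from −∞ to ∞.
Using ∫₀^∞ xⁿ e^(−αx) dx = n!/αⁿ⁺¹, carrying out the integral gives A² · a_0.
So A² = (a_0)^(−1).
Plugging in a_0 = 4.58 yields A = 0.4673.

A ≈ 0.467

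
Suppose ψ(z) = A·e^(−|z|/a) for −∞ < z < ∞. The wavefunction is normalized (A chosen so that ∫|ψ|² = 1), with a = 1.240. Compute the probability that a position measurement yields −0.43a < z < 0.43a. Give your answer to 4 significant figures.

P ≈ 0.5768

The probability is P = ∫ |ψ|² dz over [−0.43a, 0.43a].
With A² fixed by ∫|ψ|² = 1, i.e. A² = (a)^(−1), substitute and integrate.
By symmetry take twice the z ≥ 0 contribution in numerator and denominator; the 2's cancel. Substituting u = z/a, A² and the length scale cancel in the ratio: P = ∫_{0}^{0.43} e^(-2·u) du / ∫_{0}^{∞} e^(-2·u) du.
Using ∫ e^(-2·u) du = -e^(-2·u)/2, the numerator is 1/2 - e^(-43/50)/2 and the denominator is 1/2.
Evaluating gives P = 0.57684.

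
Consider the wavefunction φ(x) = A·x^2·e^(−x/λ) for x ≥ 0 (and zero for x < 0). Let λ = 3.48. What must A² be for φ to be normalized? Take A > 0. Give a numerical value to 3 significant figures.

A^2 ≈ 0.00261

We need A² ∫|f|² dx = 1, taking the integral from 0 to ∞.
With φ = A·x^2·e^(−x/λ), the integral evaluates to A²·[3·λ^5/4].
Substituting λ = 3.48 gives A² = 0.002612, so A = 0.05111.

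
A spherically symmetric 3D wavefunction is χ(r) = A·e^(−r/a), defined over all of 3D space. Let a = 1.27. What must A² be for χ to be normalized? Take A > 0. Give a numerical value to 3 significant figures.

Require ∫ |χ|² 4πr² dr = 1 over the whole domain.
The angular integral contributes 4π, leaving ∫₀^∞ r²|χ|² dr.
With ∫₀^∞ r^2 e^(−αr) dr = 2!/α^3, ∫|χ|² 4πr² dr = A²·(π·a^3).
Hence A² = 1/[π·a^3].
Plugging in a = 1.27 yields A = 0.3942.

A^2 ≈ 0.155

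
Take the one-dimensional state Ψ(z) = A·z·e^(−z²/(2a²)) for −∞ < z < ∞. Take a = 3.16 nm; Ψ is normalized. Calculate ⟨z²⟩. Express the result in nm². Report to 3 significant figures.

By definition ⟨z²⟩ = ∫ z^2 |Ψ(z)|² dz.
Since the A² factors cancel between numerator and denominator, ⟨z²⟩ = 3·a^2/2.
Putting a = 3.16 gives 14.98.

⟨z^2⟩ ≈ 15.0 nm^2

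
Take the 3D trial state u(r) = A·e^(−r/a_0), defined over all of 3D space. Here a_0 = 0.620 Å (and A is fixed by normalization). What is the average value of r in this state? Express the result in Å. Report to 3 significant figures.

⟨r⟩ ≈ 0.930 Å

⟨r⟩ = ∫ r |u|² 4πr² dr over the full domain.
The ratio of the moment integral to the normalization integral gives ⟨r⟩ = 3·a_0/2.
With a_0 = 0.620, ⟨r⟩ = 0.9300.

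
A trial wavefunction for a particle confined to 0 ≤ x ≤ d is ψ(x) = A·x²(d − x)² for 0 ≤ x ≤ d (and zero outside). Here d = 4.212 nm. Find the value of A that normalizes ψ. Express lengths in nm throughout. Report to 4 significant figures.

We need A² ∫|f|² dx = 1, taking the integral from 0 to d.
Expanding the polynomial and integrating term by term, carrying out the integral gives A² · d^9/630.
So A² = (d^9/630)^(−1).
Plugging in d = 4.212 yields A = 0.038857.

A ≈ 0.03886 nm^(-9/2)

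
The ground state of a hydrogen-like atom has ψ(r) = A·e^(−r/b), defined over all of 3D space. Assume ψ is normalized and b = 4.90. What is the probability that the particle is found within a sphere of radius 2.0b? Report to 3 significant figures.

P ≈ 0.762

Integrate the radial probability density 4πr²|ψ|² over r ≤ 2.0b.
The full normalization integral is A²·[π·b^3] = 1, fixing A².
In terms of u = r/b (A², 4π and the length scale all cancel between numerator and denominator), P = [∫_{0}^{2.0} u^2·e^(-2·u) du] / [∫_{0}^{∞} u^2·e^(-2·u) du].
Using ∫ u^2·e^(-2·u) du = -(2·u^2 + 2·u + 1)·e^(-2·u)/4, the numerator is 1/4 - 13·e^(-4)/4 and the denominator is 1/4.
This evaluates to P = 0.7619.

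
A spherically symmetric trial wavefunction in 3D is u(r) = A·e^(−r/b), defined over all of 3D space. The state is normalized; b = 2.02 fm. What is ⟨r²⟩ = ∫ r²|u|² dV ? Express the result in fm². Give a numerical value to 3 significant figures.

⟨r²⟩ = ∫ r^2 |u|² 4πr² dr over the full domain.
Recall ∫₀^∞ r^m e^(−r/β) dr = m!·β^(m+1), evaluating both integrals, ⟨r²⟩ = 3·b^2.
With b = 2.02, ⟨r^2⟩ = 12.24.

⟨r^2⟩ ≈ 12.2 fm^2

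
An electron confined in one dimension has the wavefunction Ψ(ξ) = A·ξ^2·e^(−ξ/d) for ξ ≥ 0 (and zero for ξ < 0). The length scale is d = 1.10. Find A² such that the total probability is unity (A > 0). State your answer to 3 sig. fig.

A^2 ≈ 0.828

Require ∫ |Ψ|² dξ = 1 over the whole domain.
Using ∫₀^∞ ξⁿ e^(−αξ) dξ = n!/αⁿ⁺¹, the integral (without the A² prefactor) comes out to 3·d^5/4.
Setting this equal to 1 gives A² = 1/(3·d^5/4).
With d = 1.10: A² = 0.8279 and A = 0.9099.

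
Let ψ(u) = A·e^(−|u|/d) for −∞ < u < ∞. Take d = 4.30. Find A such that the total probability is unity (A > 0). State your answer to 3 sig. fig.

The normalization condition is ∫|ψ|² du = 1 from −∞ to ∞.
Carrying out the integral gives A² · d.
So A² = (d)^(−1).
Plugging in d = 4.30 yields A = 0.4822.

A ≈ 0.482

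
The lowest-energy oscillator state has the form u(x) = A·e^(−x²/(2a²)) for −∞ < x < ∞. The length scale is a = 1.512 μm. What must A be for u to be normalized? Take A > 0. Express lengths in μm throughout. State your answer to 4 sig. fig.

A ≈ 0.6109 μm^(-1/2)

The normalization condition is ∫|u|² dx = 1 from −∞ to ∞.
With u = A·e^(−x²/(2a²)), the integral evaluates to A²·[√(π)·a].
Setting this equal to 1 gives A² = 1/(√(π)·a).
Substituting a = 1.512 gives A² = 0.37314, so A = 0.61085.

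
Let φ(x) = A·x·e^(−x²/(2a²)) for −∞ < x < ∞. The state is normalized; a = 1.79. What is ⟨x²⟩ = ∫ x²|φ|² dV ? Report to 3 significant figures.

By definition ⟨x²⟩ = ∫ x^2 |φ(x)|² dx.
The ratio of the moment integral to the normalization integral gives ⟨x²⟩ = 3·a^2/2.
With a = 1.79, ⟨x^2⟩ = 4.806.

⟨x^2⟩ ≈ 4.81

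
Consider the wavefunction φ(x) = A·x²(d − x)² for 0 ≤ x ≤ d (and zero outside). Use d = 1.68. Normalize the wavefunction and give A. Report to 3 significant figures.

A ≈ 2.43

We need A² ∫|f|² dx = 1, taking the integral from 0 to d.
Expanding the polynomial and integrating term by term, carrying out the integral gives A² · d^9/630.
Setting this equal to 1 gives A² = 1/(d^9/630).
Substituting d = 1.68 gives A² = 5.910, so A = 2.431.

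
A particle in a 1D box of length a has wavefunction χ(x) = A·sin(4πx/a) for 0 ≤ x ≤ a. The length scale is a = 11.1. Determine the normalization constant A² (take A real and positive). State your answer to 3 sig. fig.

Normalization requires ∫|χ|² dx = 1, integrated from 0 to a.
With χ = A·sin(4πx/a), the integral evaluates to A²·[a/2].
With a = 11.1: A² = 0.1802 and A = 0.4245.

A^2 ≈ 0.180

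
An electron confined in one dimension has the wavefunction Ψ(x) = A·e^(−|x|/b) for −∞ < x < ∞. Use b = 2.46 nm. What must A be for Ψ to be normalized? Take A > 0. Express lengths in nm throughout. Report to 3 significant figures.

A ≈ 0.638 nm^(-1/2)

Require ∫ |Ψ|² dx = 1 over the whole domain.
Carrying out the integral gives A² · b.
Hence A² = 1/[b].
Substituting b = 2.46 gives A² = 0.4065, so A = 0.6376.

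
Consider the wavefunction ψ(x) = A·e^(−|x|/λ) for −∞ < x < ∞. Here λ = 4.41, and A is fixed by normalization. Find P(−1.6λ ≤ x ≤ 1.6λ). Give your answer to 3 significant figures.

The probability is P = ∫ |ψ|² dx over [−1.6λ, 1.6λ].
With A² fixed by ∫|ψ|² = 1, i.e. A² = (λ)^(−1), substitute and integrate.
Both integrals are even about x = 0, so only the x ≥ 0 halves are needed (the factors of 2 cancel). Let u = x/λ; then A² and the length scale cancel, so P = ∫_{0}^{1.6} e^(-2·u) du ÷ ∫_{0}^{∞} e^(-2·u) du.
With ∫ e^(-2·u) du = -e^(-2·u)/2 + C, the region integral is 1/2 - e^(-16/5)/2 and the full one is 1/2.
Evaluating gives P = 0.9592.

P ≈ 0.959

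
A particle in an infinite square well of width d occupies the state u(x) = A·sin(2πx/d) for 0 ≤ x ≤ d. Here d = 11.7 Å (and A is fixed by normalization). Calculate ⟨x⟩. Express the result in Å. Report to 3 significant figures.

⟨x⟩ ≈ 5.85 Å

⟨x⟩ = ∫ x |u|² dx over the full domain.
With ∫₀^d sin²(nπx/d) dx = d/2, the ratio of the moment integral to the normalization integral gives ⟨x⟩ = d/2.
With d = 11.7, ⟨x⟩ = 5.850.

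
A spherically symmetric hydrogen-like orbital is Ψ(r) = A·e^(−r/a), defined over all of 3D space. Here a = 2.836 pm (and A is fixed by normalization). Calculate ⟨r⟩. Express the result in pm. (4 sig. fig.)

The expectation value is the |Ψ|²-weighted average of r: ∫ r|Ψ|² 4πr² dr.
Recall ∫₀^∞ r^m e^(−r/β) dr = m!·β^(m+1), evaluating both integrals, ⟨r⟩ = 3·a/2.
With a = 2.836, ⟨r⟩ = 4.2540.

⟨r⟩ ≈ 4.254 pm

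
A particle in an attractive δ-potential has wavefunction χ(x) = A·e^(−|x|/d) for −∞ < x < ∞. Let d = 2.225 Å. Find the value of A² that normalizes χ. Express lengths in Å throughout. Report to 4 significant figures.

Normalization requires ∫|χ|² dx = 1, integrated from −∞ to ∞.
Recall ∫₀^∞ x^m e^(−x/β) dx = m!·β^(m+1), with χ = A·e^(−|x|/d), the integral evaluates to A²·[d].
Substituting d = 2.225 gives A² = 0.44944, so A = 0.67040.

A^2 ≈ 0.4494 Å^(-1)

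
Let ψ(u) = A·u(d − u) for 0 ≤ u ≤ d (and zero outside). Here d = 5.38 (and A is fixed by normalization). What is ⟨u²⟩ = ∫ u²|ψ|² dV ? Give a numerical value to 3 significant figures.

⟨u²⟩ = ∫ u^2 |ψ|² du over the full domain.
Expanding the polynomial and integrating term by term, the ratio of the moment integral to the normalization integral gives ⟨u²⟩ = 2·d^2/7.
Putting d = 5.38 gives 8.270.

⟨u^2⟩ ≈ 8.27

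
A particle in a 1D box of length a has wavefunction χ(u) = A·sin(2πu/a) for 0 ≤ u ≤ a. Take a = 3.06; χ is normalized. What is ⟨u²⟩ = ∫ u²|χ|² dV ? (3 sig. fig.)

By definition ⟨u²⟩ = ∫ u^2 |χ(u)|² du.
Using sin²θ = (1 − cos 2θ)/2, the ratio of the moment integral to the normalization integral gives ⟨u²⟩ = -a^2/(8·π^2) + a^2/3.
Putting a = 3.06 gives 3.003.

⟨u^2⟩ ≈ 3.00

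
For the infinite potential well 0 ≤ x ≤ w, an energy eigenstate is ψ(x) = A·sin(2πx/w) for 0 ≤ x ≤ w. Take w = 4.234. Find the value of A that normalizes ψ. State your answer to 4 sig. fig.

A ≈ 0.6873

Require ∫ |ψ|² dx = 1 over the whole domain.
Using sin²θ = (1 − cos 2θ)/2, with ψ = A·sin(2πx/w), the integral evaluates to A²·[w/2].
Hence A² = 1/[w/2].
With w = 4.234: A² = 0.47237 and A = 0.68729.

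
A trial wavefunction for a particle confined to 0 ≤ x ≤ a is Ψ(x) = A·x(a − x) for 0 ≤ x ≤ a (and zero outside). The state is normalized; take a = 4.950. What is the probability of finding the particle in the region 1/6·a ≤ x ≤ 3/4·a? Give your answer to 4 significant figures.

P ≈ 0.8610

The probability is P = ∫ |Ψ|² dx over [1/6·a, 3/4·a].
The normalization integral ∫|Ψ|²dx over the whole domain equals a^5/30·A², and A² cancels in the ratio.
Substituting u = x/a, A² and the length scale cancel in the ratio: P = ∫_{1/6}^{3/4} u^2·(1 - u)^2 du / ∫_{0}^{1} u^2·(1 - u)^2 du.
Using ∫ u^2·(1 - u)^2 du = u^3·(6·u^2 - 15·u + 10)/30, the numerator is ≈ 0.0286997 and the denominator is 1/30.
Evaluating gives P = 0.86099.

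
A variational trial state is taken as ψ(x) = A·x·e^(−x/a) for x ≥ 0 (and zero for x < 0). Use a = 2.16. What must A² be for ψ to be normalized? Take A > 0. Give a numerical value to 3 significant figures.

We need A² ∫|f|² dx = 1, taking the integral from 0 to ∞.
The integral (without the A² prefactor) comes out to a^3/4.
So A² = (a^3/4)^(−1).
Substituting a = 2.16 gives A² = 0.3969, so A = 0.6300.

A^2 ≈ 0.397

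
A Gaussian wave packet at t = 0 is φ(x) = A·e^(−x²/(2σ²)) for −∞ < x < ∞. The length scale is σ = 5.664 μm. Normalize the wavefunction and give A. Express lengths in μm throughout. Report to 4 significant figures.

The normalization condition is ∫|φ|² dx = 1 from −∞ to ∞.
∫|φ|² dx = A²·(√(π)·σ).
Hence A² = 1/[√(π)·σ].
Plugging in σ = 5.664 yields A = 0.31561.

A ≈ 0.3156 μm^(-1/2)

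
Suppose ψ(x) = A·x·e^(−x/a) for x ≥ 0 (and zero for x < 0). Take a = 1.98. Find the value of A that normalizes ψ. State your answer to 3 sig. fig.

Require ∫ |ψ|² dx = 1 over the whole domain.
Carrying out the integral gives A² · a^3/4.
With a = 1.98: A² = 0.5153 and A = 0.7178.

A ≈ 0.718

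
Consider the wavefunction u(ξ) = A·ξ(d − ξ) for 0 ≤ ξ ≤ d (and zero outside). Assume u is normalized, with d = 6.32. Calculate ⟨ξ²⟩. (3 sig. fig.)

⟨ξ²⟩ = ∫ ξ^2 |u|² dξ over the full domain.
Expanding the polynomial and integrating term by term, the ratio of the moment integral to the normalization integral gives ⟨ξ²⟩ = 2·d^2/7.
Putting d = 6.32 gives 11.41.

⟨ξ^2⟩ ≈ 11.4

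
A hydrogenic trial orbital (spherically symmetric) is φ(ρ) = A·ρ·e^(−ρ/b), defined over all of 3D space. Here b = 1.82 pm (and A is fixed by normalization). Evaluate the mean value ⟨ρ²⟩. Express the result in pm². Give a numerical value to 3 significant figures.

⟨ρ^2⟩ ≈ 24.8 pm^2

By definition ⟨ρ²⟩ = ∫ ρ^2 |φ(ρ)|² 4πρ² dρ.
The ratio of the moment integral to the normalization integral gives ⟨ρ²⟩ = 15·b^2/2.
Putting b = 1.82 gives 24.84.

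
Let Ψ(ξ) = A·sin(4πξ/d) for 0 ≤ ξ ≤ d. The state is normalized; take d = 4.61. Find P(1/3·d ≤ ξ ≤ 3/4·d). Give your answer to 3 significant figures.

P ≈ 0.451

|Ψ|² is the probability density, so P = ∫_{1/3·d}^{3/4·d} |Ψ|² dξ.
With A² fixed by ∫|Ψ|² = 1, i.e. A² = (d/2)^(−1), substitute and integrate.
Substituting u = ξ/d, A² and the length scale cancel in the ratio: P = ∫_{1/3}^{3/4} sin(4·π·u)^2 du / ∫_{0}^{1} sin(4·π·u)^2 du.
With ∫ sin(4·π·u)^2 du = u/2 - sin(4·π·u)·cos(4·π·u)/(8·π) + C, the region integral is √(3)/(32·π) + 5/24 and the full one is 1/2.
Taking the ratio, P = √(3)/(16·π) + 5/12.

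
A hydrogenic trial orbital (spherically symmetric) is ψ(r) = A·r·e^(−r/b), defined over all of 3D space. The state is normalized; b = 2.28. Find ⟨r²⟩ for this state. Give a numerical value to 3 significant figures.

⟨r^2⟩ ≈ 39.0

⟨r²⟩ = ∫ r^2 |ψ|² 4πr² dr over the full domain.
Evaluating both integrals, ⟨r²⟩ = 15·b^2/2.
Putting b = 2.28 gives 38.99.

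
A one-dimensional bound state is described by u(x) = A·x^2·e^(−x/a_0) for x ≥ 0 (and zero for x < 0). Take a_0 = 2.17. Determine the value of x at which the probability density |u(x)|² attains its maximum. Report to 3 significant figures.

Set d/dx [|u(x)|²] = 0 and solve for x > 0.
Solving yields x = 2·a_0.
With a_0 = 2.17, the most probable position is 4.340.

x ≈ 4.34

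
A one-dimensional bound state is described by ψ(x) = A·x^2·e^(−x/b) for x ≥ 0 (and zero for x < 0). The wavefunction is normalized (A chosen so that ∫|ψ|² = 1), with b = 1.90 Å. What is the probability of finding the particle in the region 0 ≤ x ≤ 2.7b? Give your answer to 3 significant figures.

P = ∫_{0}^{2.7b} |ψ(x)|² dx.
Since A² = 1/(3·b^5/4), this is the region integral divided by the full normalization integral.
Let u = x/b; then A² and the length scale cancel, so P = ∫_{0}^{2.7} u^4·e^(-2·u) du ÷ ∫_{0}^{∞} u^4·e^(-2·u) du.
Using ∫ u^4·e^(-2·u) du = -(u^4/2 + u^3 + 3·u^2/2 + 3·u/2 + 3/4)·e^(-2·u), the numerator is ≈ 0.47002 and the denominator is 3/4.
Evaluating gives P = 0.6267.

P ≈ 0.627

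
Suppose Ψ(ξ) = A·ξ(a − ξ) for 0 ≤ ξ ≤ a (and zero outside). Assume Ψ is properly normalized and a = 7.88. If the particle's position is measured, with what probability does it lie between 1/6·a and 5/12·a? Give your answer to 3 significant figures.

P ≈ 0.311

P = ∫_{1/6·a}^{5/12·a} |Ψ(ξ)|² dξ.
Since A² = 1/(a^5/30), this is the region integral divided by the full normalization integral.
Substituting u = ξ/a, A² and the length scale cancel in the ratio: P = ∫_{1/6}^{5/12} u^2·(1 - u)^2 du / ∫_{0}^{1} u^2·(1 - u)^2 du.
Using ∫ u^2·(1 - u)^2 du = u^3·(6·u^2 - 15·u + 10)/30, the numerator is ≈ 0.010371 and the denominator is 1/30.
The result is P = 0.3111.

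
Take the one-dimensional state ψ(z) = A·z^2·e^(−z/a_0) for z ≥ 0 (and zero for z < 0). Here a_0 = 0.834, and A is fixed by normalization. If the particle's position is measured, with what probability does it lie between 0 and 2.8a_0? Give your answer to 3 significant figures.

P = ∫_{0}^{2.8a_0} |ψ(z)|² dz.
With A² fixed by ∫|ψ|² = 1, i.e. A² = (3·a_0^5/4)^(−1), substitute and integrate.
Let u = z/a_0; then A² and the length scale cancel, so P = ∫_{0}^{2.8} u^4·e^(-2·u) du ÷ ∫_{0}^{∞} u^4·e^(-2·u) du.
An antiderivative of u^4·e^(-2·u) is -(u^4/2 + u^3 + 3·u^2/2 + 3·u/2 + 3/4)·e^(-2·u); evaluating from 0 to 2.8 gives ≈ 0.49339, while the full integral is 3/4.
The result is P = 0.6578.

P ≈ 0.658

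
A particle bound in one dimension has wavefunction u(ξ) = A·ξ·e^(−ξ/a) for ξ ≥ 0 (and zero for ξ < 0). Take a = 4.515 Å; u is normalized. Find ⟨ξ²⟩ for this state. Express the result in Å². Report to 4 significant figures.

⟨ξ^2⟩ ≈ 61.16 Å^2

The expectation value is the |u|²-weighted average of ξ^2: ∫ ξ^2|u|² dξ.
The ratio of the moment integral to the normalization integral gives ⟨ξ²⟩ = 3·a^2.
Putting a = 4.515 gives 61.156.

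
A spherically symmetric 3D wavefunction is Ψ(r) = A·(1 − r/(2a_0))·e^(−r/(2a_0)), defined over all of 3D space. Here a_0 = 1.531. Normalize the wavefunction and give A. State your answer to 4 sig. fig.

A ≈ 0.1053

Require ∫ |Ψ|² 4πr² dr = 1 over the whole domain.
(Spherical symmetry: dV = 4πr² dr.)
With ∫₀^∞ r^4 e^(−αr) dr = 4!/α^5, the integral (without the A² prefactor) comes out to 8·π·a_0^3.
Setting this equal to 1 gives A² = 1/(8·π·a_0^3).
Substituting a_0 = 1.531 gives A² = 0.011088, so A = 0.10530.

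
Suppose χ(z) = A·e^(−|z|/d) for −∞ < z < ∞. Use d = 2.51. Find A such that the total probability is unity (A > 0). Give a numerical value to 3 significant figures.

A ≈ 0.631

Require ∫ |χ|² dz = 1 over the whole domain.
With ∫₀^∞ z^0 e^(−αz) dz = 0!/α^1, carrying out the integral gives A² · d.
Setting this equal to 1 gives A² = 1/(d).
With d = 2.51: A² = 0.3984 and A = 0.6312.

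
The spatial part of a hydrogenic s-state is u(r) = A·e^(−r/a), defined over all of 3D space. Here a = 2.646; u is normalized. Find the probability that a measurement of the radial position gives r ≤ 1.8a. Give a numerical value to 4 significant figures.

P ≈ 0.6973

Integrate the radial probability density 4πr²|u|² over r ≤ 1.8a.
A² is fixed by ∫₀^∞ 4πr²|u|² dr = 1, i.e. A² = (π·a^3)^(−1).
Let t = r/a; then A², 4π and the length scale all cancel, so P = ∫_{0}^{1.8} t^2·e^(-2·t) dt ÷ ∫_{0}^{∞} t^2·e^(-2·t) dt.
An antiderivative of t^2·e^(-2·t) is -(2·t^2 + 2·t + 1)·e^(-2·t)/4; evaluating from 0 to 1.8 gives 1/4 - 277·e^(-18/5)/100, while the full integral is 1/4.
The region integral divided by the full integral gives P = 0.69725.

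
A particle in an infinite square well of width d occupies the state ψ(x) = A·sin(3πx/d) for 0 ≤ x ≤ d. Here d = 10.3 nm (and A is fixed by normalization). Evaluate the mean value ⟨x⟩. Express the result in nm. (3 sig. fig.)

⟨x⟩ ≈ 5.15 nm

By definition ⟨x⟩ = ∫ x |ψ(x)|² dx.
With ∫₀^d sin²(nπx/d) dx = d/2, the ratio of the moment integral to the normalization integral gives ⟨x⟩ = d/2.
With d = 10.3, ⟨x⟩ = 5.150.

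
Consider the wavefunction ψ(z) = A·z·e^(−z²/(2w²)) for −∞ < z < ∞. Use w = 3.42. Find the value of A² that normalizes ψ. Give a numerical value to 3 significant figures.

A^2 ≈ 0.0282

We need A² ∫|f|² dz = 1, taking the integral from −∞ to ∞.
With ∫_{−∞}^{∞} z^(2m) e^(−αz²) dz = (2m−1)!!·√π / (2^m α^(m+1/2)), ∫|ψ|² dz = A²·(√(π)·w^3/2).
Substituting w = 3.42 gives A² = 0.02821, so A = 0.1680.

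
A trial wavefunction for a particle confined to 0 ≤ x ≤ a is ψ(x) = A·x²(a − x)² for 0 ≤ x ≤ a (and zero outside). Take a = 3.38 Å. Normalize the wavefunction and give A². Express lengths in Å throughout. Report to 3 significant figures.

A^2 ≈ 0.0109 Å^(-9)

We need A² ∫|f|² dx = 1, taking the integral from 0 to a.
Expanding the polynomial and integrating term by term, the integral (without the A² prefactor) comes out to a^9/630.
So A² = (a^9/630)^(−1).
With a = 3.38: A² = 0.01094 and A = 0.1046.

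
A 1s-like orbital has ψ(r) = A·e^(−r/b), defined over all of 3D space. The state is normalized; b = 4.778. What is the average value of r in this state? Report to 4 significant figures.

⟨r⟩ = ∫ r |ψ|² 4πr² dr over the full domain.
Evaluating both integrals, ⟨r⟩ = 3·b/2.
With b = 4.778, ⟨r⟩ = 7.1670.

⟨r⟩ ≈ 7.167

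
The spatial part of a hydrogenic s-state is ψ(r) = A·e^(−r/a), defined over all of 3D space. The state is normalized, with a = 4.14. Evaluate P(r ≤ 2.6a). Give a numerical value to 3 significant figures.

P ≈ 0.891

P = ∫ |ψ|² 4πr² dr over r ≤ 2.6a.
The full normalization integral is A²·[π·a^3] = 1, fixing A².
Substituting u = r/a, A², 4π and the length scale all cancel in the ratio: P = ∫_{0}^{2.6} u^2·e^(-2·u) du / ∫_{0}^{∞} u^2·e^(-2·u) du.
An antiderivative of u^2·e^(-2·u) is -(2·u^2 + 2·u + 1)·e^(-2·u)/4; evaluating from 0 to 2.6 gives 1/4 - 493·e^(-26/5)/100, while the full integral is 1/4.
This evaluates to P = 0.8912.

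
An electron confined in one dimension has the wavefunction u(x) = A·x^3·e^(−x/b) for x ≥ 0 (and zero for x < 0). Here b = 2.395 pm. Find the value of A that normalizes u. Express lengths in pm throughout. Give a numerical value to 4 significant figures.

Normalization requires ∫|u|² dx = 1, integrated from 0 to ∞.
With ∫₀^∞ x^6 e^(−αx) dx = 6!/α^7, carrying out the integral gives A² · 45·b^7/8.
With b = 2.395: A² = 0.00039331 and A = 0.019832.

A ≈ 0.01983 pm^(-7/2)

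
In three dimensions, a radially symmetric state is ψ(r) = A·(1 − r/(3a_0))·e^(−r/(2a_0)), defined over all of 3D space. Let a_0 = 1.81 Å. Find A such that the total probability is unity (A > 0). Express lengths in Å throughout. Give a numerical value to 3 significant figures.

A ≈ 0.142 Å^(-3/2)

Require ∫ |ψ|² 4πr² dr = 1 over the whole domain.
Carrying out the integral gives A² · 8·π·a_0^3/3.
Setting this equal to 1 gives A² = 1/(8·π·a_0^3/3).
With a_0 = 1.81: A² = 0.02013 and A = 0.1419.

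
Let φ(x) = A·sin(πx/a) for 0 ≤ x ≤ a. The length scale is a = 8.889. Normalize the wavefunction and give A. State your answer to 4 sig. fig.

We need A² ∫|f|² dx = 1, taking the integral from 0 to a.
The integral (without the A² prefactor) comes out to a/2.
Setting this equal to 1 gives A² = 1/(a/2).
Plugging in a = 8.889 yields A = 0.47434.

A ≈ 0.4743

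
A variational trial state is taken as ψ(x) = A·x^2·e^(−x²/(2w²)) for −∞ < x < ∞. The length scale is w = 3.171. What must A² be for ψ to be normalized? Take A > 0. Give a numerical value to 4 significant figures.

A^2 ≈ 0.002346

Normalization requires ∫|ψ|² dx = 1, integrated from −∞ to ∞.
With ∫_{−∞}^{∞} x^(2m) e^(−αx²) dx = (2m−1)!!·√π / (2^m α^(m+1/2)), the integral (without the A² prefactor) comes out to 3·√(π)·w^5/4.
Setting this equal to 1 gives A² = 1/(3·√(π)·w^5/4).
With w = 3.171: A² = 0.0023463 and A = 0.048439.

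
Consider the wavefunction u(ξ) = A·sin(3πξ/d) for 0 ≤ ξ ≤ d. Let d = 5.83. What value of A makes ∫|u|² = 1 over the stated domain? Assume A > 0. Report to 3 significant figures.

A ≈ 0.586

The normalization condition is ∫|u|² dξ = 1 from 0 to d.
With ∫₀^d sin²(nπξ/d) dξ = d/2, with u = A·sin(3πξ/d), the integral evaluates to A²·[d/2].
So A² = (d/2)^(−1).
With d = 5.83: A² = 0.3431 and A = 0.5857.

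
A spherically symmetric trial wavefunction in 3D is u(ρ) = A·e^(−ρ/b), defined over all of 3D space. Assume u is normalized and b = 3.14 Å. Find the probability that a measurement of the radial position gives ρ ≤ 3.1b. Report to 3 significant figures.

P ≈ 0.946

Integrate the radial probability density 4πρ²|u|² over ρ ≤ 3.1b.
A² is fixed by ∫₀^∞ 4πρ²|u|² dρ = 1, i.e. A² = (π·b^3)^(−1).
In terms of t = ρ/b (A², 4π and the length scale all cancel between numerator and denominator), P = [∫_{0}^{3.1} t^2·e^(-2·t) dt] / [∫_{0}^{∞} t^2·e^(-2·t) dt].
An antiderivative of t^2·e^(-2·t) is -(2·t^2 + 2·t + 1)·e^(-2·t)/4; evaluating from 0 to 3.1 gives 1/4 - 1321·e^(-31/5)/200, while the full integral is 1/4.
The region integral divided by the full integral gives P = 0.9464.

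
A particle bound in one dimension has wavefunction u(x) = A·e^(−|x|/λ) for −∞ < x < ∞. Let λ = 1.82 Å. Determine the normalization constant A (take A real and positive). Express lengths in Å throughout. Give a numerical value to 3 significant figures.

A ≈ 0.741 Å^(-1/2)

The normalization condition is ∫|u|² dx = 1 from −∞ to ∞.
With u = A·e^(−|x|/λ), the integral evaluates to A²·[λ].
Setting this equal to 1 gives A² = 1/(λ).
Plugging in λ = 1.82 yields A = 0.7412.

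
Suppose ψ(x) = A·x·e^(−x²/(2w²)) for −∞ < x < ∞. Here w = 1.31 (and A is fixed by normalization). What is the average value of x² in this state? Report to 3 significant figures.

The expectation value is the |ψ|²-weighted average of x^2: ∫ x^2|ψ|² dx.
Using the Gaussian integral ∫_{−∞}^{∞} e^(−αx²) dx = √(π/α), evaluating both integrals, ⟨x²⟩ = 3·w^2/2.
With w = 1.31, ⟨x^2⟩ = 2.574.

⟨x^2⟩ ≈ 2.57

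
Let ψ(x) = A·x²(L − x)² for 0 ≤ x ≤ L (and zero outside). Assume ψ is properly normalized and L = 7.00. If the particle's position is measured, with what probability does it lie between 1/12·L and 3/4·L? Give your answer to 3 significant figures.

|ψ|² is the probability density, so P = ∫_{1/12·L}^{3/4·L} |ψ|² dx.
Since A² = 1/(L^9/630), this is the region integral divided by the full normalization integral.
Substituting u = x/L, A² and the length scale cancel in the ratio: P = ∫_{1/12}^{3/4} u^4·(1 - u)^4 du / ∫_{0}^{1} u^4·(1 - u)^4 du.
Using ∫ u^4·(1 - u)^4 du = u^5·(70·u^4 - 315·u^3 + 540·u^2 - 420·u + 126)/630, the numerator is ≈ 0.0015090 and the denominator is 1/630.
The result is P = 0.9507.

P ≈ 0.951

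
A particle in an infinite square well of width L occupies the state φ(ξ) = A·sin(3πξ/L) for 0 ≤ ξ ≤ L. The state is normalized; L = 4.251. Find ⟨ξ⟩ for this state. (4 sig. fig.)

⟨ξ⟩ = ∫ ξ |φ|² dξ over the full domain.
Using sin²θ = (1 − cos 2θ)/2, since the A² factors cancel between numerator and denominator, ⟨ξ⟩ = L/2.
Putting L = 4.251 gives 2.1255.

⟨ξ⟩ ≈ 2.126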